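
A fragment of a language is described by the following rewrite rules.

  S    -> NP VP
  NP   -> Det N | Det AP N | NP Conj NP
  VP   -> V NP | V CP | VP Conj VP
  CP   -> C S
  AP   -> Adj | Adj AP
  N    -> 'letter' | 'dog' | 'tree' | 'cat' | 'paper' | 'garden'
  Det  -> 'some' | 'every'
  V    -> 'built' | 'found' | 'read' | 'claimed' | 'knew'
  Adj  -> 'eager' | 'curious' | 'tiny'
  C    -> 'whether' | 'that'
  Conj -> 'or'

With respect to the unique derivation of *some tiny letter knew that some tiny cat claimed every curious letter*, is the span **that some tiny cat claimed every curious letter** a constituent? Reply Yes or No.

Yes

[S [NP [Det some] [AP [Adj tiny]] [N letter]] [VP [V knew] [CP [C that] [S [NP [Det some] [AP [Adj tiny]] [N cat]] [VP [V claimed] [NP [Det every] [AP [Adj curious]] [N letter]]]]]]]
The words 'that some tiny cat claimed every curious letter' are exhaustively dominated by a single CP node (built by CP → C S), so they form a constituent.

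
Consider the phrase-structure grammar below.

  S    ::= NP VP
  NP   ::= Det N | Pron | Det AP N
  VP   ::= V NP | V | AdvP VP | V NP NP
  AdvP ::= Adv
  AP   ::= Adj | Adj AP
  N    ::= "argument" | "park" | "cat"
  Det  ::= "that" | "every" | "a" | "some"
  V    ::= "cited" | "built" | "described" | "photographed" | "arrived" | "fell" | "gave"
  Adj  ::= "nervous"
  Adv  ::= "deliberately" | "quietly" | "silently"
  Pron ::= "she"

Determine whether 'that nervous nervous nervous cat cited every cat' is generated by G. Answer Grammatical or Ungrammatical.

S
  NP
    Det: that
    AP
      Adj: nervous
      AP
        Adj: nervous
        AP
          Adj: nervous
    N: cat
  VP
    V: cited
    NP
      Det: every
      N: cat
Every word is introduced by a lexical rule and the phrasal rules combine the resulting categories into a single S.

Grammatical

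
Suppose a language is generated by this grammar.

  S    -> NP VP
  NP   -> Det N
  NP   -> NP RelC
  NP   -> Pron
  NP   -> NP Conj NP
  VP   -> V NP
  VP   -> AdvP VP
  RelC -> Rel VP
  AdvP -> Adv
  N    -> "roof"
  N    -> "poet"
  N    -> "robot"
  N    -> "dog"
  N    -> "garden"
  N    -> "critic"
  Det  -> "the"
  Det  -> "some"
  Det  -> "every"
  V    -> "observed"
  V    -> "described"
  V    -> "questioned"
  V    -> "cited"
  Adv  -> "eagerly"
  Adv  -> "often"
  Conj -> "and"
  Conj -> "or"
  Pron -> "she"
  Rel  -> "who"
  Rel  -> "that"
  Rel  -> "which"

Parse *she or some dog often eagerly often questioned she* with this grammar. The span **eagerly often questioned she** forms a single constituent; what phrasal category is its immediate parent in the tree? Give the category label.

VP

[S [NP [NP [Pron she]] [Conj or] [NP [Det some] [N dog]]] [VP [AdvP [Adv often]] [VP [AdvP [Adv eagerly]] [VP [AdvP [Adv often]] [VP [V questioned] [NP [Pron she]]]]]]]
The span 'eagerly often questioned she' is the VP node built by VP → AdvP VP.
Its mother is the VP built by VP → AdvP VP.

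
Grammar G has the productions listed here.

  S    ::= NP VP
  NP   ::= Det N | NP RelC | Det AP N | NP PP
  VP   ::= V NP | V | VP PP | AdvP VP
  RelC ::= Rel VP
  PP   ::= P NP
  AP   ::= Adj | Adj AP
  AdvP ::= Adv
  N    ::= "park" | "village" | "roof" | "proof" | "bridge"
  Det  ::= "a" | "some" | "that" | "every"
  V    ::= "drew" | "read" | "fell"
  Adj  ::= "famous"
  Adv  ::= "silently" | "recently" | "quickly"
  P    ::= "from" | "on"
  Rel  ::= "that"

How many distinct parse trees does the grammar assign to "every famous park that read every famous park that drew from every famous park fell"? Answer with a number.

6

Two of the 6 distinct bracketings:
[S [NP [NP [Det every] [AP [Adj famous]] [N park]] [RelC [Rel that] [VP [V read] [NP [NP [Det every] [AP [Adj famous]] [N park]] [RelC [Rel that] [VP [VP [V drew]] [PP [P from] [NP [Det every] [AP [Adj famous]] [N park]]]]]]]]] [VP [V fell]]]
[S [NP [NP [Det every] [AP [Adj famous]] [N park]] [RelC [Rel that] [VP [V read] [NP [NP [NP [Det every] [AP [Adj famous]] [N park]] [RelC [Rel that] [VP [V drew]]]] [PP [P from] [NP [Det every] [AP [Adj famous]] [N park]]]]]]] [VP [V fell]]]
The difference turns on whether NP → NP PP is used at the relevant span, versus an alternative expansion of NP.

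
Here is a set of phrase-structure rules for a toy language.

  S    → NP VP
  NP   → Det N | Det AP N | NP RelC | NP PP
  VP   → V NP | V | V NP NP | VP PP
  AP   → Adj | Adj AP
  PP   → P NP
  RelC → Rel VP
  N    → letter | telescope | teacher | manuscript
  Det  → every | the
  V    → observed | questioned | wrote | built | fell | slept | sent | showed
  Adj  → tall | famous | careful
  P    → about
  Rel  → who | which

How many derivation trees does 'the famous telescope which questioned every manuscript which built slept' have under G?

The two bracketings:
[S [NP [NP [Det the] [AP [Adj famous]] [N telescope]] [RelC [Rel which] [VP [V questioned] [NP [NP [Det every] [N manuscript]] [RelC [Rel which] [VP [V built]]]]]]] [VP [V slept]]]
[S [NP [NP [NP [Det the] [AP [Adj famous]] [N telescope]] [RelC [Rel which] [VP [V questioned] [NP [Det every] [N manuscript]]]]] [RelC [Rel which] [VP [V built]]]] [VP [V slept]]]
The trees differ in how a recursive rule is bracketed over the same span.

2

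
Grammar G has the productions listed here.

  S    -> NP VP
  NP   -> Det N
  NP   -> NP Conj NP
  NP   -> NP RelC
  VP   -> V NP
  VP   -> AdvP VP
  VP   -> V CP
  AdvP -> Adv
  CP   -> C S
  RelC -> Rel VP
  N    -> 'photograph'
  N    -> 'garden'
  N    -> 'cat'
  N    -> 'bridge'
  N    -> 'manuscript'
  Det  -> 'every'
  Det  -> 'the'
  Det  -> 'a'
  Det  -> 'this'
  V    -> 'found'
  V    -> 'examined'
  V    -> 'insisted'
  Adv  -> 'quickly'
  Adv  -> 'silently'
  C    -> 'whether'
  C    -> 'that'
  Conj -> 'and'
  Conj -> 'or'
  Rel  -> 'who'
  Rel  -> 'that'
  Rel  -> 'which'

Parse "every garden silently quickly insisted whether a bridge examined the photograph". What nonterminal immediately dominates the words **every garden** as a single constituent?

NP

[S [NP [Det every] [N garden]] [VP [AdvP [Adv silently]] [VP [AdvP [Adv quickly]] [VP [V insisted] [CP [C whether] [S [NP [Det a] [N bridge]] [VP [V examined] [NP [Det the] [N photograph]]]]]]]]]
The span 'every garden' is the NP node built by NP → Det N.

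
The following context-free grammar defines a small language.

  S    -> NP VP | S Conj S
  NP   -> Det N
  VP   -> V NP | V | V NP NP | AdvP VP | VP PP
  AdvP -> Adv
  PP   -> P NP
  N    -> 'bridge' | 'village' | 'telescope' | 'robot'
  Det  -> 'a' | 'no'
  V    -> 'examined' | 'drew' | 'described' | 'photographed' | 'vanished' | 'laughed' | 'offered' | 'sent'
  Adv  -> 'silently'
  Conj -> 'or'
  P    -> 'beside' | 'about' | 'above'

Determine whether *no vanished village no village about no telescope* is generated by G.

A Det word can never sit immediately before a V word in any string this grammar generates, so the substring 'no vanished' rules out a derivation.

Ungrammatical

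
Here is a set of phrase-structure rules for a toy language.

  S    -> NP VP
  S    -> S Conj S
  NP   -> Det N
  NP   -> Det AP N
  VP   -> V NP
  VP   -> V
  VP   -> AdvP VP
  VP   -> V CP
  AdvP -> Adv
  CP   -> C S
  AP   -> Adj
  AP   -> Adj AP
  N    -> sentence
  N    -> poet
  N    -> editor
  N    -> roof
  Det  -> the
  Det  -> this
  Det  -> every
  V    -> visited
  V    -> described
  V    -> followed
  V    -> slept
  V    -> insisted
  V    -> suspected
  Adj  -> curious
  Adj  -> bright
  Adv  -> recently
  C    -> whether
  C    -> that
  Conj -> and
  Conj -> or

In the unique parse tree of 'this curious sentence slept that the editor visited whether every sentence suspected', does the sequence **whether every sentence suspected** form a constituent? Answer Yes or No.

Yes

[S [NP [Det this] [AP [Adj curious]] [N sentence]] [VP [V slept] [CP [C that] [S [NP [Det the] [N editor]] [VP [V visited] [CP [C whether] [S [NP [Det every] [N sentence]] [VP [V suspected]]]]]]]]]
The words 'whether every sentence suspected' are exhaustively dominated by a single CP node (built by CP → C S), so they form a constituent.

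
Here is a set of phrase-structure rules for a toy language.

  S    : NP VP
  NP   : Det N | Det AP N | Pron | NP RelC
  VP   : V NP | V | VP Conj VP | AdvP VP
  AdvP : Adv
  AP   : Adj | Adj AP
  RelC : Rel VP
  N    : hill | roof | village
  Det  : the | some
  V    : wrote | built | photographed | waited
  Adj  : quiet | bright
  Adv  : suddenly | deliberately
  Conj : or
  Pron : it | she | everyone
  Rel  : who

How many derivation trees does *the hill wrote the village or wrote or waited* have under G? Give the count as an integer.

2

The two bracketings:
[S [NP [Det the] [N hill]] [VP [VP [V wrote] [NP [Det the] [N village]]] [Conj or] [VP [VP [V wrote]] [Conj or] [VP [V waited]]]]]
[S [NP [Det the] [N hill]] [VP [VP [VP [V wrote] [NP [Det the] [N village]]] [Conj or] [VP [V wrote]]] [Conj or] [VP [V waited]]]]
The trees differ in how a recursive rule is bracketed over the same span.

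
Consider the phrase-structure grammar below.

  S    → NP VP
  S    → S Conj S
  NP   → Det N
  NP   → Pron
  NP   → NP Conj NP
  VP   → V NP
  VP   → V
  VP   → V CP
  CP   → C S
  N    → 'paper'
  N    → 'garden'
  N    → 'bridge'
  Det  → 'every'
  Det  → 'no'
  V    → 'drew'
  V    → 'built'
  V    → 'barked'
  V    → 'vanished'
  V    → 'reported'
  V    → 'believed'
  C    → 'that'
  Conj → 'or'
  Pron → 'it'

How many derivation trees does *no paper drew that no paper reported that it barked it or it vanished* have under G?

Two of the 3 distinct bracketings:
[S [NP [Det no] [N paper]] [VP [V drew] [CP [C that] [S [NP [Det no] [N paper]] [VP [V reported] [CP [C that] [S [S [NP [Pron it]] [VP [V barked] [NP [Pron it]]]] [Conj or] [S [NP [Pron it]] [VP [V vanished]]]]]]]]]]
[S [NP [Det no] [N paper]] [VP [V drew] [CP [C that] [S [S [NP [Det no] [N paper]] [VP [V reported] [CP [C that] [S [NP [Pron it]] [VP [V barked] [NP [Pron it]]]]]]] [Conj or] [S [NP [Pron it]] [VP [V vanished]]]]]]]
The trees differ in how a recursive rule is bracketed over the same span.

3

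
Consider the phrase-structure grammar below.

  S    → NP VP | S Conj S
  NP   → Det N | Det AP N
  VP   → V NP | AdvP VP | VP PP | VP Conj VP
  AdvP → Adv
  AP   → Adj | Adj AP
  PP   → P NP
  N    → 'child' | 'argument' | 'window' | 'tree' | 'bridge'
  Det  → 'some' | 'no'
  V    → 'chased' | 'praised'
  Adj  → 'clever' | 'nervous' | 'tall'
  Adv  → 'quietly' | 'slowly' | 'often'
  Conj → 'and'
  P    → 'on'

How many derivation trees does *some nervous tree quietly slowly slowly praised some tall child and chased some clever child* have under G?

Two of the 4 distinct bracketings:
[S [NP [Det some] [AP [Adj nervous]] [N tree]] [VP [AdvP [Adv quietly]] [VP [AdvP [Adv slowly]] [VP [AdvP [Adv slowly]] [VP [VP [V praised] [NP [Det some] [AP [Adj tall]] [N child]]] [Conj and] [VP [V chased] [NP [Det some] [AP [Adj clever]] [N child]]]]]]]]
[S [NP [Det some] [AP [Adj nervous]] [N tree]] [VP [AdvP [Adv quietly]] [VP [AdvP [Adv slowly]] [VP [VP [AdvP [Adv slowly]] [VP [V praised] [NP [Det some] [AP [Adj tall]] [N child]]]] [Conj and] [VP [V chased] [NP [Det some] [AP [Adj clever]] [N child]]]]]]]
The trees differ in how a recursive rule is bracketed over the same span.

4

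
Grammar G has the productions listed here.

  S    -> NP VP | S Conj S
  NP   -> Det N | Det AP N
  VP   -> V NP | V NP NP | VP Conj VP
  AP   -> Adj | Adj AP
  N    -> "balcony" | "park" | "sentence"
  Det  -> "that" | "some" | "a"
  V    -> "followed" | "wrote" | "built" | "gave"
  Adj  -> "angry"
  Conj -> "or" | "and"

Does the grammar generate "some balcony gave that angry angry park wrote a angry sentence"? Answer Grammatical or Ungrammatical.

Ungrammatical

For S → NP VP, the only prefix that parses as NP is 'some balcony', but the remainder 'gave that angry angry park wrote a angry sentence' is not a VP under these rules. The alternative S rule S → S Conj S likewise has no satisfying split.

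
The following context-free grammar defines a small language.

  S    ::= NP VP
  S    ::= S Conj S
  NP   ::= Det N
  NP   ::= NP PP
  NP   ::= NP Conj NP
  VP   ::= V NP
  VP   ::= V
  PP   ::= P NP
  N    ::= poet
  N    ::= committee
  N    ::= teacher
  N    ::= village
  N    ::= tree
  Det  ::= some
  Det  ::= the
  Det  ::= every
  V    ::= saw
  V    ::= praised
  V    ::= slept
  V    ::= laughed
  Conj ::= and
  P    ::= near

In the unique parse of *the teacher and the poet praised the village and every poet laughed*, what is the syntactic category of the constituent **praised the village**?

VP

[S [S [NP [NP [Det the] [N teacher]] [Conj and] [NP [Det the] [N poet]]] [VP [V praised] [NP [Det the] [N village]]]] [Conj and] [S [NP [Det every] [N poet]] [VP [V laughed]]]]
The span 'praised the village' is the VP node built by VP → V NP.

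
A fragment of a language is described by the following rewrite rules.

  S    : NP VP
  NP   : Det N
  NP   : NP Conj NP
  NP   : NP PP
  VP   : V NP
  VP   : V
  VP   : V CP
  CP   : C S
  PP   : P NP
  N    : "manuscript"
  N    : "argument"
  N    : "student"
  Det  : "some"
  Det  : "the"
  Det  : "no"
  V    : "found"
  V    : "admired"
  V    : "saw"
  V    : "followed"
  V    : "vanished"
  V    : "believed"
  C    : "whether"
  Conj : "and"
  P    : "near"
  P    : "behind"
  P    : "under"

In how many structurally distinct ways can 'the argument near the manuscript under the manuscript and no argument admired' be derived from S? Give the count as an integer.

5

Two of the 5 distinct bracketings:
[S [NP [NP [NP [Det the] [N argument]] [PP [P near] [NP [NP [Det the] [N manuscript]] [PP [P under] [NP [Det the] [N manuscript]]]]]] [Conj and] [NP [Det no] [N argument]]] [VP [V admired]]]
[S [NP [NP [NP [NP [Det the] [N argument]] [PP [P near] [NP [Det the] [N manuscript]]]] [PP [P under] [NP [Det the] [N manuscript]]]] [Conj and] [NP [Det no] [N argument]]] [VP [V admired]]]
The trees differ in how a recursive rule is bracketed over the same span.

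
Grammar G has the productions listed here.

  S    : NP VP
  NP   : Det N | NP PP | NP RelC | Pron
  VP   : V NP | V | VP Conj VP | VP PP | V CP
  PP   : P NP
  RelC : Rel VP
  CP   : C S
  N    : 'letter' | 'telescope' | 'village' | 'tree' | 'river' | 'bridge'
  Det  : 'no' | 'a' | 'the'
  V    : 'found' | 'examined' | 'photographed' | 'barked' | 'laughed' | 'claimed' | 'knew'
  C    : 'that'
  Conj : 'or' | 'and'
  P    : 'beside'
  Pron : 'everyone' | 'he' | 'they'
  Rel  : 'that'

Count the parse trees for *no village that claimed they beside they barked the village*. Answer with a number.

3

Two of the 3 distinct bracketings:
[S [NP [NP [NP [Det no] [N village]] [RelC [Rel that] [VP [V claimed] [NP [Pron they]]]]] [PP [P beside] [NP [Pron they]]]] [VP [V barked] [NP [Det the] [N village]]]]
[S [NP [NP [Det no] [N village]] [RelC [Rel that] [VP [V claimed] [NP [NP [Pron they]] [PP [P beside] [NP [Pron they]]]]]]] [VP [V barked] [NP [Det the] [N village]]]]
The trees differ in how a recursive rule is bracketed over the same span.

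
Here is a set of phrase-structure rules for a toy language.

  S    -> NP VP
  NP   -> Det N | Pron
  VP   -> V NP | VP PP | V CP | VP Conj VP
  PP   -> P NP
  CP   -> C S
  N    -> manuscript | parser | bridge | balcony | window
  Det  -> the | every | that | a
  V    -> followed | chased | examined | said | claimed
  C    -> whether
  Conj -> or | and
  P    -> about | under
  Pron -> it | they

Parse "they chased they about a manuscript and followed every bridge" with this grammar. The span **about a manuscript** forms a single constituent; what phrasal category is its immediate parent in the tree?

S
  NP
    Pron: they
  VP
    VP
      VP
        V: chased
        NP
          Pron: they
      PP
        P: about
        NP
          Det: a
          N: manuscript
    Conj: and
    VP
      V: followed
      NP
        Det: every
        N: bridge
The span 'about a manuscript' is the PP node built by PP → P NP.
Its mother is the VP built by VP → VP PP.

VP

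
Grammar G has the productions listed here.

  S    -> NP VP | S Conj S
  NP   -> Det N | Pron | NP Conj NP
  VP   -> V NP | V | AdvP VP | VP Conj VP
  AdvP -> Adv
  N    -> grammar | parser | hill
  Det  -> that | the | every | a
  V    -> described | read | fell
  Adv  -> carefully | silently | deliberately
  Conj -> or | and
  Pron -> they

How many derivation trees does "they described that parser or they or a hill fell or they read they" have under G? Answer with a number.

Two of the 4 distinct bracketings:
[S [S [NP [Pron they]] [VP [V described] [NP [Det that] [N parser]]]] [Conj or] [S [S [NP [NP [Pron they]] [Conj or] [NP [Det a] [N hill]]] [VP [V fell]]] [Conj or] [S [NP [Pron they]] [VP [V read] [NP [Pron they]]]]]]
[S [S [NP [Pron they]] [VP [V described] [NP [NP [Det that] [N parser]] [Conj or] [NP [Pron they]]]]] [Conj or] [S [S [NP [Det a] [N hill]] [VP [V fell]]] [Conj or] [S [NP [Pron they]] [VP [V read] [NP [Pron they]]]]]]
The trees differ in how a recursive rule is bracketed over the same span.

4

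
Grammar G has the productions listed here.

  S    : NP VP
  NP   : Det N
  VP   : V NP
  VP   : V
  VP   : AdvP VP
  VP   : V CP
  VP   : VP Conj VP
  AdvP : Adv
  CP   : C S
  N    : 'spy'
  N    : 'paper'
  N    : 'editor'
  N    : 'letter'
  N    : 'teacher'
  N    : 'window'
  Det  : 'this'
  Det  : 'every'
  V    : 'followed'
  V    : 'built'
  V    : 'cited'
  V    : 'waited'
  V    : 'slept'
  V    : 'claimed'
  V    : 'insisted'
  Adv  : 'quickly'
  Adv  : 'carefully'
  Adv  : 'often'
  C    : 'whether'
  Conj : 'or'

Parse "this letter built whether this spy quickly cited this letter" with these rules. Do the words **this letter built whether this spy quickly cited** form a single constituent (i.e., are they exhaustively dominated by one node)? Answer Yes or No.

[S [NP [Det this] [N letter]] [VP [V built] [CP [C whether] [S [NP [Det this] [N spy]] [VP [AdvP [Adv quickly]] [VP [V cited] [NP [Det this] [N letter]]]]]]]]
The smallest constituent containing 'this letter built whether this spy quickly cited' is the S spanning 'this letter built whether this spy quickly cited this letter'; no single node in the tree dominates exactly the given words.

No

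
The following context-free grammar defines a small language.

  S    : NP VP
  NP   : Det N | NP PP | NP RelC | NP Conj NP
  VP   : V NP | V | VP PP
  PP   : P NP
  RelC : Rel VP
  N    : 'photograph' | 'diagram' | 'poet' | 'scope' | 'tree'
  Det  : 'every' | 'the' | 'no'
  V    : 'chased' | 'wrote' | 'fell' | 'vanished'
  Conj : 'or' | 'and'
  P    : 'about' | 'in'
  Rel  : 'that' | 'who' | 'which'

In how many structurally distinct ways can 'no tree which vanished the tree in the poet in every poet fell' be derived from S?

Two of the 9 distinct bracketings:
[S [NP [NP [NP [Det no] [N tree]] [RelC [Rel which] [VP [V vanished] [NP [Det the] [N tree]]]]] [PP [P in] [NP [NP [Det the] [N poet]] [PP [P in] [NP [Det every] [N poet]]]]]] [VP [V fell]]]
[S [NP [NP [NP [NP [Det no] [N tree]] [RelC [Rel which] [VP [V vanished] [NP [Det the] [N tree]]]]] [PP [P in] [NP [Det the] [N poet]]]] [PP [P in] [NP [Det every] [N poet]]]] [VP [V fell]]]
The trees differ in how a recursive rule is bracketed over the same span.

9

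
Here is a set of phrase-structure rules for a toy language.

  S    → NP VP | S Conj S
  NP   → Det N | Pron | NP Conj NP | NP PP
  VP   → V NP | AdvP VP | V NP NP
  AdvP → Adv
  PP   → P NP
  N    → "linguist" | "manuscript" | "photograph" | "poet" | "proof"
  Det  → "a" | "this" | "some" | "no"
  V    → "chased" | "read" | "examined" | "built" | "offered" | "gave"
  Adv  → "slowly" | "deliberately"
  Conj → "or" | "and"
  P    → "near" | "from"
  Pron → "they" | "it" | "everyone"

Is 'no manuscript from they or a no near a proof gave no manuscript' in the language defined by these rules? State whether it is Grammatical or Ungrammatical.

Ungrammatical

A Det word can never sit immediately before a Det word in any string this grammar generates, so the substring 'a no' rules out a derivation.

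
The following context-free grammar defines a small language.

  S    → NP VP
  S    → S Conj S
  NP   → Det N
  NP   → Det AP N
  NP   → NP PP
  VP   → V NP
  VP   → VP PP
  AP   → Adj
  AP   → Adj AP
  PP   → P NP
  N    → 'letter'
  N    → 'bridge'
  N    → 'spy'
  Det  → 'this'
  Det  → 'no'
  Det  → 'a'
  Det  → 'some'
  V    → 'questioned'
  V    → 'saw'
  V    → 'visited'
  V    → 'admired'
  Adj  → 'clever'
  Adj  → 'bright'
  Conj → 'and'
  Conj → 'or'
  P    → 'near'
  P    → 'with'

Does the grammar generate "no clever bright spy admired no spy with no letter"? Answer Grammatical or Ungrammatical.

S
  NP
    Det: no
    AP
      Adj: clever
      AP
        Adj: bright
    N: spy
  VP
    V: admired
    NP
      NP
        Det: no
        N: spy
      PP
        P: with
        NP
          Det: no
          N: letter
Every word is introduced by a lexical rule and the phrasal rules combine the resulting categories into a single S.

Grammatical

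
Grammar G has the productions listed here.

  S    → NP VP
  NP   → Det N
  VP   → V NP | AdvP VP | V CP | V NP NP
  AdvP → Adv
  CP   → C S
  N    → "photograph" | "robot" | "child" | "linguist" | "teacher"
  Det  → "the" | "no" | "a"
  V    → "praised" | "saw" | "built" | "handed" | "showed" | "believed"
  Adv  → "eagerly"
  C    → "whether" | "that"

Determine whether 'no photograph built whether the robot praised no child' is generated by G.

S
  NP
    Det: no
    N: photograph
  VP
    V: built
    CP
      C: whether
      S
        NP
          Det: the
          N: robot
        VP
          V: praised
          NP
            Det: no
            N: child
Each bracket corresponds to one application of a listed rule, so the string is derivable from S.

Grammatical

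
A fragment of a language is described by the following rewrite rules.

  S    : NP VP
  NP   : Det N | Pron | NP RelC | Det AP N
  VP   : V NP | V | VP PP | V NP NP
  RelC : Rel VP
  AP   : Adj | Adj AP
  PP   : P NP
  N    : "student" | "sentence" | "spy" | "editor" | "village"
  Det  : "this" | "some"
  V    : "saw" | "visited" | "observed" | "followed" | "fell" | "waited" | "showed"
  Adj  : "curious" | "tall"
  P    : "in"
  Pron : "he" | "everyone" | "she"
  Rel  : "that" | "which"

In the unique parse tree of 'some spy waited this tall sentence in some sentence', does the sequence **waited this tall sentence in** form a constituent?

[S [NP [Det some] [N spy]] [VP [VP [V waited] [NP [Det this] [AP [Adj tall]] [N sentence]]] [PP [P in] [NP [Det some] [N sentence]]]]]
The smallest constituent containing 'waited this tall sentence in' is the VP spanning 'waited this tall sentence in some sentence'; no single node in the tree dominates exactly the given words.

No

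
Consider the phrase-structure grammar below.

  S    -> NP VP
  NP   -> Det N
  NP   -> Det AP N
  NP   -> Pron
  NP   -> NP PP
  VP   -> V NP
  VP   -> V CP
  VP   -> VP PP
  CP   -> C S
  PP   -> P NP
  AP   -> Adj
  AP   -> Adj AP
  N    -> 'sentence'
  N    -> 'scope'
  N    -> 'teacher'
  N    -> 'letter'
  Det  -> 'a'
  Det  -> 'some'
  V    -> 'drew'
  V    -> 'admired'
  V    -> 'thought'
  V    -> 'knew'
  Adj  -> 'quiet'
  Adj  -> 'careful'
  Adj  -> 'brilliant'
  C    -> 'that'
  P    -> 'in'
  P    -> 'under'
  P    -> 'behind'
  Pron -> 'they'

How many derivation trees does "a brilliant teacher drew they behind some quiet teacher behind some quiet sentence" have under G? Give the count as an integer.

5

Two of the 5 distinct bracketings:
[S [NP [Det a] [AP [Adj brilliant]] [N teacher]] [VP [V drew] [NP [NP [Pron they]] [PP [P behind] [NP [NP [Det some] [AP [Adj quiet]] [N teacher]] [PP [P behind] [NP [Det some] [AP [Adj quiet]] [N sentence]]]]]]]]
[S [NP [Det a] [AP [Adj brilliant]] [N teacher]] [VP [V drew] [NP [NP [NP [Pron they]] [PP [P behind] [NP [Det some] [AP [Adj quiet]] [N teacher]]]] [PP [P behind] [NP [Det some] [AP [Adj quiet]] [N sentence]]]]]]
The trees differ in how a recursive rule is bracketed over the same span.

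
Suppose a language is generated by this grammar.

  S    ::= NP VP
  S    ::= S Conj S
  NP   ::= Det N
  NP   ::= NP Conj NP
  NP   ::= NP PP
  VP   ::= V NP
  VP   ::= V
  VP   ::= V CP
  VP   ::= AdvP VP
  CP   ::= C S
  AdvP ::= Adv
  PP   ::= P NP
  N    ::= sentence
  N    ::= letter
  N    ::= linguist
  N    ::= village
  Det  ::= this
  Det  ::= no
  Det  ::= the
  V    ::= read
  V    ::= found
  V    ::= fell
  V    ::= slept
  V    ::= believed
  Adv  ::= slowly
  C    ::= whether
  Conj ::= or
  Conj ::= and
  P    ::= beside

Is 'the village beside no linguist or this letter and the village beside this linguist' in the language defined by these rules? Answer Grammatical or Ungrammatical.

Ungrammatical

For S → NP VP, every NP-prefix leaves a non-VP remainder: after 'the village' the remainder is not a VP; after 'the village beside no linguist' the remainder is not a VP; after 'the village beside no linguist or this letter' the remainder is not a VP (and 1 more). The alternative S rule S → S Conj S likewise has no satisfying split.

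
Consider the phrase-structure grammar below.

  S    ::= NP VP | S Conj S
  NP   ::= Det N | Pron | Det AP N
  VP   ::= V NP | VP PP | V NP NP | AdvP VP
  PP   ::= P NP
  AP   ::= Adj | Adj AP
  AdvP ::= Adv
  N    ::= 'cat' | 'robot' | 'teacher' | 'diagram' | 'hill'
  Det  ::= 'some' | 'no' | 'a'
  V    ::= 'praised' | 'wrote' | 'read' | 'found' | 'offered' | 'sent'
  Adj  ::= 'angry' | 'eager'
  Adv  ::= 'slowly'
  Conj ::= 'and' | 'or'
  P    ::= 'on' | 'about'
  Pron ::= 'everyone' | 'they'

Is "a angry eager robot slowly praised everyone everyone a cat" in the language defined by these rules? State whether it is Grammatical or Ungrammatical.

For S → NP VP, the only prefix that parses as NP is 'a angry eager robot', but the remainder 'slowly praised everyone everyone a cat' is not a VP under these rules. The alternative S rule S → S Conj S likewise has no satisfying split.

Ungrammatical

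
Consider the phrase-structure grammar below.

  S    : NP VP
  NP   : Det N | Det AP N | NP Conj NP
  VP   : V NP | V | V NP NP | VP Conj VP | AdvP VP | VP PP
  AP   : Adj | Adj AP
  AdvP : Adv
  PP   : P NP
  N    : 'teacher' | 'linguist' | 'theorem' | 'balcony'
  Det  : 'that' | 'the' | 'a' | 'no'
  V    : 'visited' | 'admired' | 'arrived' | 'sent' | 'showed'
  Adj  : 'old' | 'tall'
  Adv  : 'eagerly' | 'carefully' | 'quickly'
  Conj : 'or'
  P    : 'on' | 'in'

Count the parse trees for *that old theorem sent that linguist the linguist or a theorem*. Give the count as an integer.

[S [NP [Det that] [AP [Adj old]] [N theorem]] [VP [V sent] [NP [Det that] [N linguist]] [NP [NP [Det the] [N linguist]] [Conj or] [NP [Det a] [N theorem]]]]]
No rule offers an alternative attachment or grouping for any span, so this is the only derivation.

1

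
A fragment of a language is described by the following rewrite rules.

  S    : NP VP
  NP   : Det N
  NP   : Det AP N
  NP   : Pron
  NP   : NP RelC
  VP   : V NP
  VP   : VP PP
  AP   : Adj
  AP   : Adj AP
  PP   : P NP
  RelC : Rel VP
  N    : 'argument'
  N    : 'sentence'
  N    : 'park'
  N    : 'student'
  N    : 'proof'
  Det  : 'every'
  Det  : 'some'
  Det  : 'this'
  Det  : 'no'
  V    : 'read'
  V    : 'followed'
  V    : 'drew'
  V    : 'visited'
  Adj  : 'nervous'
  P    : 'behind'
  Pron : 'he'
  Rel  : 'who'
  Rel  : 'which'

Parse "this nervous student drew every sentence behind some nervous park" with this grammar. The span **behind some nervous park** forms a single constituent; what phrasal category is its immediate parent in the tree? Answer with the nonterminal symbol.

S
  NP
    Det: this
    AP
      Adj: nervous
    N: student
  VP
    VP
      V: drew
      NP
        Det: every
        N: sentence
    PP
      P: behind
      NP
        Det: some
        AP
          Adj: nervous
        N: park
The span 'behind some nervous park' is the PP node built by PP → P NP.
Its mother is the VP built by VP → VP PP.

VP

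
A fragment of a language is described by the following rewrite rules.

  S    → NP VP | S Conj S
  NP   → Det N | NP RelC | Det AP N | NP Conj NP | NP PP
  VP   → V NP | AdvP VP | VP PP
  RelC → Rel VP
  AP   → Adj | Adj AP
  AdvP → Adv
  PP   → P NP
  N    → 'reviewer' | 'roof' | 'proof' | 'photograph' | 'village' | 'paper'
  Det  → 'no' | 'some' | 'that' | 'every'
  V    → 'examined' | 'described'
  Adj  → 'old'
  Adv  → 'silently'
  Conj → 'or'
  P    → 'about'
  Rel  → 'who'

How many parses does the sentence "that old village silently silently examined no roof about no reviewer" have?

Two of the 4 distinct bracketings:
[S [NP [Det that] [AP [Adj old]] [N village]] [VP [AdvP [Adv silently]] [VP [AdvP [Adv silently]] [VP [V examined] [NP [NP [Det no] [N roof]] [PP [P about] [NP [Det no] [N reviewer]]]]]]]]
[S [NP [Det that] [AP [Adj old]] [N village]] [VP [AdvP [Adv silently]] [VP [AdvP [Adv silently]] [VP [VP [V examined] [NP [Det no] [N roof]]] [PP [P about] [NP [Det no] [N reviewer]]]]]]]
The difference turns on whether NP → NP PP is used at the relevant span, versus an alternative expansion of NP.

4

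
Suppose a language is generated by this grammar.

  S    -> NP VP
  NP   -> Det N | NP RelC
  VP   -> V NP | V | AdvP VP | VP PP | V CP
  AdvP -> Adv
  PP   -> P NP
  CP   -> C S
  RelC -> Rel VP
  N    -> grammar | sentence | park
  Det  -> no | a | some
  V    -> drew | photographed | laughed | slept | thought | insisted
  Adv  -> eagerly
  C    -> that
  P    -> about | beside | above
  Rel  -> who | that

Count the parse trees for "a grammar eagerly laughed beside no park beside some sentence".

3

Two of the 3 distinct bracketings:
[S [NP [Det a] [N grammar]] [VP [AdvP [Adv eagerly]] [VP [VP [VP [V laughed]] [PP [P beside] [NP [Det no] [N park]]]] [PP [P beside] [NP [Det some] [N sentence]]]]]]
[S [NP [Det a] [N grammar]] [VP [VP [AdvP [Adv eagerly]] [VP [VP [V laughed]] [PP [P beside] [NP [Det no] [N park]]]]] [PP [P beside] [NP [Det some] [N sentence]]]]]
The trees differ in how a recursive rule is bracketed over the same span.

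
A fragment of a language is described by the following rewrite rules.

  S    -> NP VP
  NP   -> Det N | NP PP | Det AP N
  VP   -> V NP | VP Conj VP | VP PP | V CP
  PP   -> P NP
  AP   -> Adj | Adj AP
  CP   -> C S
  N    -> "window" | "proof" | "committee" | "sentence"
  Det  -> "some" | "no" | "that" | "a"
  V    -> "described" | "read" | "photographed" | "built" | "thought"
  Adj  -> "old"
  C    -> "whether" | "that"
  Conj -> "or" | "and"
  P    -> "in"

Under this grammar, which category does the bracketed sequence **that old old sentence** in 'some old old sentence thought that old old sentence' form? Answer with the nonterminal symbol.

NP

[S [NP [Det some] [AP [Adj old] [AP [Adj old]]] [N sentence]] [VP [V thought] [NP [Det that] [AP [Adj old] [AP [Adj old]]] [N sentence]]]]
The span 'that old old sentence' is the NP node built by NP → Det AP N.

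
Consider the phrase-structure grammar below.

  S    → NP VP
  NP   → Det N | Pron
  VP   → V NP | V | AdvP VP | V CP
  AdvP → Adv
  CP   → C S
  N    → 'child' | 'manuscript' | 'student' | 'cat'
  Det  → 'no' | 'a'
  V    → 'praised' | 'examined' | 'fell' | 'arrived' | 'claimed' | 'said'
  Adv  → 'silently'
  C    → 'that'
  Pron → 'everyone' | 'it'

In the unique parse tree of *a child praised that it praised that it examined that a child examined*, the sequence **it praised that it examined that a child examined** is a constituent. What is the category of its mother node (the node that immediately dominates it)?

CP

S
  NP
    Det: a
    N: child
  VP
    V: praised
    CP
      C: that
      S
        NP
          Pron: it
        VP
          V: praised
          CP
            C: that
            S
              NP
                Pron: it
              VP
                V: examined
                CP
                  C: that
                  S
                    NP
                      Det: a
                      N: child
                    VP
                      V: examined
The span 'it praised that it examined that a child examined' is the S node built by S → NP VP.
Its mother is the CP built by CP → C S.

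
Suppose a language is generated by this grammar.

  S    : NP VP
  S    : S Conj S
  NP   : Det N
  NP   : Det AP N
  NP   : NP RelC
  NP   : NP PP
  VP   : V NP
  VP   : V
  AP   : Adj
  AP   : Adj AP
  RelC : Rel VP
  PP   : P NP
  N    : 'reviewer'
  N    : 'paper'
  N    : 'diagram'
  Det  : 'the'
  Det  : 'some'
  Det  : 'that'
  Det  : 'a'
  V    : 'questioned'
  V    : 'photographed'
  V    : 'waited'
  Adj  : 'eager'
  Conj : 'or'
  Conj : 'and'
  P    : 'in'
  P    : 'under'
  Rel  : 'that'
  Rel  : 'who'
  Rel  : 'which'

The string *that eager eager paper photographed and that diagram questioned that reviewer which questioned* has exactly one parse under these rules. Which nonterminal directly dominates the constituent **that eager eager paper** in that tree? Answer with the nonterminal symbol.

S
  S
    NP
      Det: that
      AP
        Adj: eager
        AP
          Adj: eager
      N: paper
    VP
      V: photographed
  Conj: and
  S
    NP
      Det: that
      N: diagram
    VP
      V: questioned
      NP
        NP
          Det: that
          N: reviewer
        RelC
          Rel: which
          VP
            V: questioned
The span 'that eager eager paper' is the NP node built by NP → Det AP N.
Its mother is the S built by S → NP VP.

S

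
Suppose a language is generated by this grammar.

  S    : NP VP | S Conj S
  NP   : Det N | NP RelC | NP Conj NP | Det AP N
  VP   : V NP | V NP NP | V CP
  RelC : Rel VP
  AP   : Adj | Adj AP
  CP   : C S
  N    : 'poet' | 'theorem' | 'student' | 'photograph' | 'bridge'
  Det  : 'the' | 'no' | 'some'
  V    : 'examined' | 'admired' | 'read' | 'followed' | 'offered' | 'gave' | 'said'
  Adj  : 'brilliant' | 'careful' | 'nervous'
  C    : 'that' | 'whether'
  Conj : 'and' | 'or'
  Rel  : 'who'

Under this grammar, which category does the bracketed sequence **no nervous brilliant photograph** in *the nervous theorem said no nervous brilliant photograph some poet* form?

NP

S
  NP
    Det: the
    AP
      Adj: nervous
    N: theorem
  VP
    V: said
    NP
      Det: no
      AP
        Adj: nervous
        AP
          Adj: brilliant
      N: photograph
    NP
      Det: some
      N: poet
The span 'no nervous brilliant photograph' is the NP node built by NP → Det AP N.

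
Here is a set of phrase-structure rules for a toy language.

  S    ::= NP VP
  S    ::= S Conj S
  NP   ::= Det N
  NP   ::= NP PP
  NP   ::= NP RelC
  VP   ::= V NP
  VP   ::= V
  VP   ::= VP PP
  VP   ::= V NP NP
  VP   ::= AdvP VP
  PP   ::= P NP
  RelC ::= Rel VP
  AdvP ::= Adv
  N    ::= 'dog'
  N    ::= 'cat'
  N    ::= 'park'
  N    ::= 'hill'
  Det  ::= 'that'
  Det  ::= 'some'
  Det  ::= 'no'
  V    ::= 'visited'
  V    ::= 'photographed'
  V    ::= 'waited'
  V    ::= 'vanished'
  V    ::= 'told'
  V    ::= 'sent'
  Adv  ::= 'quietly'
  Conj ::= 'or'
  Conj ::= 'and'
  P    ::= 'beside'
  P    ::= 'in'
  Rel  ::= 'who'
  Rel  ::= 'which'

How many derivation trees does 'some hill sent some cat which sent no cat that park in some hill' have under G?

Two of the 6 distinct bracketings:
[S [NP [Det some] [N hill]] [VP [V sent] [NP [NP [NP [Det some] [N cat]] [RelC [Rel which] [VP [V sent] [NP [Det no] [N cat]] [NP [Det that] [N park]]]]] [PP [P in] [NP [Det some] [N hill]]]]]]
[S [NP [Det some] [N hill]] [VP [V sent] [NP [NP [Det some] [N cat]] [RelC [Rel which] [VP [VP [V sent] [NP [Det no] [N cat]] [NP [Det that] [N park]]] [PP [P in] [NP [Det some] [N hill]]]]]]]]
The difference turns on whether NP → NP PP is used at the relevant span, versus an alternative expansion of NP.

6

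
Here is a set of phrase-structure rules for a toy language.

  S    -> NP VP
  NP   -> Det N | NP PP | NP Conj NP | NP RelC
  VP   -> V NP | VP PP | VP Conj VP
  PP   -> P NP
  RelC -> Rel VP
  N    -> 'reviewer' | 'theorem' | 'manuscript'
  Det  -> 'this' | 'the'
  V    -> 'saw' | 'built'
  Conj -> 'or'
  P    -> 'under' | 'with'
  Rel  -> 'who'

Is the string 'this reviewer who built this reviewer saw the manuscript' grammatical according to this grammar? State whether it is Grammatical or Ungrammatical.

Grammatical

S
  NP
    NP
      Det: this
      N: reviewer
    RelC
      Rel: who
      VP
        V: built
        NP
          Det: this
          N: reviewer
  VP
    V: saw
    NP
      Det: the
      N: manuscript
Each bracket corresponds to one application of a listed rule, so the string is derivable from S.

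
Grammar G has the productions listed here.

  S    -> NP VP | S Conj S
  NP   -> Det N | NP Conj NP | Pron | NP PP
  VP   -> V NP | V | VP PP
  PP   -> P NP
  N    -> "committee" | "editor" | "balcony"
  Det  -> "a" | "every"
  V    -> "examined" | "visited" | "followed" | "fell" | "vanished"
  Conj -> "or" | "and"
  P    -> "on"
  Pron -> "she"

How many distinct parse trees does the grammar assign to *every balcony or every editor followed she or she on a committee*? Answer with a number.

3

Two of the 3 distinct bracketings:
[S [NP [NP [Det every] [N balcony]] [Conj or] [NP [Det every] [N editor]]] [VP [V followed] [NP [NP [Pron she]] [Conj or] [NP [NP [Pron she]] [PP [P on] [NP [Det a] [N committee]]]]]]]
[S [NP [NP [Det every] [N balcony]] [Conj or] [NP [Det every] [N editor]]] [VP [V followed] [NP [NP [NP [Pron she]] [Conj or] [NP [Pron she]]] [PP [P on] [NP [Det a] [N committee]]]]]]
The trees differ in how a recursive rule is bracketed over the same span.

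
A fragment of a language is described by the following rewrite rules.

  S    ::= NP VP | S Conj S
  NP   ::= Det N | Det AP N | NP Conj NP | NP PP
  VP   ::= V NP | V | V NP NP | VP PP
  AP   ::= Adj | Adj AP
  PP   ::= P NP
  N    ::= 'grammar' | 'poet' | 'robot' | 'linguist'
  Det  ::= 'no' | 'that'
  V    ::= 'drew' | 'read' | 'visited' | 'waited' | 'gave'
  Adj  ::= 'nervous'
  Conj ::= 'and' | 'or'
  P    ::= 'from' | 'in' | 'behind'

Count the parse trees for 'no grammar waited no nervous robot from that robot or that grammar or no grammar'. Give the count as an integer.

7

Two of the 7 distinct bracketings:
[S [NP [Det no] [N grammar]] [VP [V waited] [NP [NP [NP [Det no] [AP [Adj nervous]] [N robot]] [PP [P from] [NP [Det that] [N robot]]]] [Conj or] [NP [NP [Det that] [N grammar]] [Conj or] [NP [Det no] [N grammar]]]]]]
[S [NP [Det no] [N grammar]] [VP [V waited] [NP [NP [NP [NP [Det no] [AP [Adj nervous]] [N robot]] [PP [P from] [NP [Det that] [N robot]]]] [Conj or] [NP [Det that] [N grammar]]] [Conj or] [NP [Det no] [N grammar]]]]]
The trees differ in how a recursive rule is bracketed over the same span.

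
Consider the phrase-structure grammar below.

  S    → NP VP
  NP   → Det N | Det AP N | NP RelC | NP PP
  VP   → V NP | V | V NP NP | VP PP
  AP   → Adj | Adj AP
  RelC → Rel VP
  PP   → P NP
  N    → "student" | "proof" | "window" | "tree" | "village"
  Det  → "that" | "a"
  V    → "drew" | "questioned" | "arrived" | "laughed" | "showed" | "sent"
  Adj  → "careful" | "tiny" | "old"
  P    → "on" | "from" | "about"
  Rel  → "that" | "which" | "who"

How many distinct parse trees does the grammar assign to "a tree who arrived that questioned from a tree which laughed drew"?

4

Two of the 4 distinct bracketings:
[S [NP [NP [NP [Det a] [N tree]] [RelC [Rel who] [VP [V arrived]]]] [RelC [Rel that] [VP [VP [V questioned]] [PP [P from] [NP [NP [Det a] [N tree]] [RelC [Rel which] [VP [V laughed]]]]]]]] [VP [V drew]]]
[S [NP [NP [NP [NP [Det a] [N tree]] [RelC [Rel who] [VP [V arrived]]]] [RelC [Rel that] [VP [VP [V questioned]] [PP [P from] [NP [Det a] [N tree]]]]]] [RelC [Rel which] [VP [V laughed]]]] [VP [V drew]]]
The trees differ in how a recursive rule is bracketed over the same span.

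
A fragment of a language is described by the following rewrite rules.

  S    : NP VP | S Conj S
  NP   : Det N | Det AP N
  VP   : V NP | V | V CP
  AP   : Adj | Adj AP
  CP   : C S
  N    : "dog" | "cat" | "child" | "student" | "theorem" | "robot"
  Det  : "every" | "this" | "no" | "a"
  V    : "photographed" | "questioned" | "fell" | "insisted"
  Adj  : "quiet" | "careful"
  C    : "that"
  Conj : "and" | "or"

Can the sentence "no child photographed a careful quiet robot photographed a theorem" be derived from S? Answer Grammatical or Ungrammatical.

Ungrammatical

For S → NP VP, the only prefix that parses as NP is 'no child', but the remainder 'photographed a careful quiet robot photographed a theorem' is not a VP under these rules. The alternative S rule S → S Conj S likewise has no satisfying split.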